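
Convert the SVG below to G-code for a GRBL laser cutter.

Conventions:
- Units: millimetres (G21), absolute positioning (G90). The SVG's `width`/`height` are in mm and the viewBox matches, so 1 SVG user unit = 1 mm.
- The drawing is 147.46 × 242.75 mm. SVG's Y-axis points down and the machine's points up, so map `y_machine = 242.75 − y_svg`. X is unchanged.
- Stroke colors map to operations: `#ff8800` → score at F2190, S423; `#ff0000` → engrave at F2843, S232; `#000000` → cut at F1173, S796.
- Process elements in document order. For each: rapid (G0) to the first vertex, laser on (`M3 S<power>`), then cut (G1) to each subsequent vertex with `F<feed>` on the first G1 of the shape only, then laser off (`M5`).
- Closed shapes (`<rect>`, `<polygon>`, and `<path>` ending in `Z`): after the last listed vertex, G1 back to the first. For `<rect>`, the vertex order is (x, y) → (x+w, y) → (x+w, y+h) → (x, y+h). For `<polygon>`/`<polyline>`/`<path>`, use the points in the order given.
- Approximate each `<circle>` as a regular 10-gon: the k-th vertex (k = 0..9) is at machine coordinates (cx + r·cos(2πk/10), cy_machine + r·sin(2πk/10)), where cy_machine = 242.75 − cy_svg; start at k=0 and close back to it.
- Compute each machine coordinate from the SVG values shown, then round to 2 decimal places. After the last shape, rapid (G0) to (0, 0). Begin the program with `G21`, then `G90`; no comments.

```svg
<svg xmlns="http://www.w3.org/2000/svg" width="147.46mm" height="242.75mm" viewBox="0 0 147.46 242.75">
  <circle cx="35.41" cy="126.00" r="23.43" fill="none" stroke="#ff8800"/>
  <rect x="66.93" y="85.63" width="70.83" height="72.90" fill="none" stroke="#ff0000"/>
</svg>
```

Since the viewBox matches the mm dimensions, user units are millimetres directly. The only transform is the Y-flip y_m = 242.75 − y_svg.

Shape 1 is a circle drawn with `<circle>`. Its stroke #ff8800 means score at S423, F2190. After flipping Y the toolpath is (58.84,116.75) → (54.37,130.52) → (42.65,139.03) → (28.17,139.03) → (16.45,130.52) → (11.98,116.75) → (16.45,102.98) → (28.17,94.47) → (42.65,94.47) → (54.37,102.98) → (58.84,116.75), returning to the start.

Shape 2 is a rectangle drawn with `<rect>`. Its stroke #ff0000 means engrave at S232, F2843. After flipping Y the toolpath is (66.93,157.12) → (137.76,157.12) → (137.76,84.22) → (66.93,84.22) → (66.93,157.12), returning to the start.

G21
G90
G0 X58.84 Y116.75
M3 S423
G1 X54.37 Y130.52 F2190
G1 X42.65 Y139.03
G1 X28.17 Y139.03
G1 X16.45 Y130.52
G1 X11.98 Y116.75
G1 X16.45 Y102.98
G1 X28.17 Y94.47
G1 X42.65 Y94.47
G1 X54.37 Y102.98
G1 X58.84 Y116.75
M5
G0 X66.93 Y157.12
M3 S232
G1 X137.76 Y157.12 F2843
G1 X137.76 Y84.22
G1 X66.93 Y84.22
G1 X66.93 Y157.12
M5
G0 X0.00 Y0.00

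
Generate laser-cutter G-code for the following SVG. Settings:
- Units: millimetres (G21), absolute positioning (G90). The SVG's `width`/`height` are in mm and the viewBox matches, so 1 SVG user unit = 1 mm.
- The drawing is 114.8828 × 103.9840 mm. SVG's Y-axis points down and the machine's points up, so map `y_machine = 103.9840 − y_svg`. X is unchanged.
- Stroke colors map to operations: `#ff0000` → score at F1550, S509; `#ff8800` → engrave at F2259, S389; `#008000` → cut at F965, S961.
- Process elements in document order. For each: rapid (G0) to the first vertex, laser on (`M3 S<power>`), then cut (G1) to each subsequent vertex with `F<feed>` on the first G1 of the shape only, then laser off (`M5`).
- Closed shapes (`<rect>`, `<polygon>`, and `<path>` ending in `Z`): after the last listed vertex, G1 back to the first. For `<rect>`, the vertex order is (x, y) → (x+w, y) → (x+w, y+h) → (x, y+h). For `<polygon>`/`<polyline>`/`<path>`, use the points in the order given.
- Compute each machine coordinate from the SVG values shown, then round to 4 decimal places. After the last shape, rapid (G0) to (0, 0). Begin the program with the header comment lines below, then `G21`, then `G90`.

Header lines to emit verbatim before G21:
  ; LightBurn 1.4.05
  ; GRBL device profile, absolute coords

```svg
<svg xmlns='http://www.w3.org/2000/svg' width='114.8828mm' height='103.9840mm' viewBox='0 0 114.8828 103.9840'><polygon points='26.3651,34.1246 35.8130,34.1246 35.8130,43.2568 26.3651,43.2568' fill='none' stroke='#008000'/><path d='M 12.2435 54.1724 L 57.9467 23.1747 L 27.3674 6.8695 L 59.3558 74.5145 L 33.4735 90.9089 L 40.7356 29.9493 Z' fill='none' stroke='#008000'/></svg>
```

; LightBurn 1.4.05
; GRBL device profile, absolute coords
G21
G90
G0 X26.3651 Y69.8594
M3 S961
G1 X35.8130 Y69.8594 F965
G1 X35.8130 Y60.7272
G1 X26.3651 Y60.7272
G1 X26.3651 Y69.8594
M5
G0 X12.2435 Y49.8116
M3 S961
G1 X57.9467 Y80.8093 F965
G1 X27.3674 Y97.1145
G1 X59.3558 Y29.4695
G1 X33.4735 Y13.0751
G1 X40.7356 Y74.0347
G1 X12.2435 Y49.8116
M5
G0 X0.0000 Y0.0000

viewBox `0 0 114.8828 103.9840` with mm width/height → 1 unit = 1 mm. Flip: y_m = 103.9840 − y_svg.

**Shape 1** — `<polygon>` rectangle, stroke `#008000` → cut (S961, F965). Machine vertices: (26.3651,69.8594) → (35.8130,69.8594) → (35.8130,60.7272) → (26.3651,60.7272) → (26.3651,69.8594). Closed: final G1 returns to the first vertex.

**Shape 2** — `<path>` closed polygon, stroke `#008000` → cut (S961, F965). Machine vertices: (12.2435,49.8116) → (57.9467,80.8093) → (27.3674,97.1145) → (59.3558,29.4695) → (33.4735,13.0751) → (40.7356,74.0347) → (12.2435,49.8116). Closed: final G1 returns to the first vertex.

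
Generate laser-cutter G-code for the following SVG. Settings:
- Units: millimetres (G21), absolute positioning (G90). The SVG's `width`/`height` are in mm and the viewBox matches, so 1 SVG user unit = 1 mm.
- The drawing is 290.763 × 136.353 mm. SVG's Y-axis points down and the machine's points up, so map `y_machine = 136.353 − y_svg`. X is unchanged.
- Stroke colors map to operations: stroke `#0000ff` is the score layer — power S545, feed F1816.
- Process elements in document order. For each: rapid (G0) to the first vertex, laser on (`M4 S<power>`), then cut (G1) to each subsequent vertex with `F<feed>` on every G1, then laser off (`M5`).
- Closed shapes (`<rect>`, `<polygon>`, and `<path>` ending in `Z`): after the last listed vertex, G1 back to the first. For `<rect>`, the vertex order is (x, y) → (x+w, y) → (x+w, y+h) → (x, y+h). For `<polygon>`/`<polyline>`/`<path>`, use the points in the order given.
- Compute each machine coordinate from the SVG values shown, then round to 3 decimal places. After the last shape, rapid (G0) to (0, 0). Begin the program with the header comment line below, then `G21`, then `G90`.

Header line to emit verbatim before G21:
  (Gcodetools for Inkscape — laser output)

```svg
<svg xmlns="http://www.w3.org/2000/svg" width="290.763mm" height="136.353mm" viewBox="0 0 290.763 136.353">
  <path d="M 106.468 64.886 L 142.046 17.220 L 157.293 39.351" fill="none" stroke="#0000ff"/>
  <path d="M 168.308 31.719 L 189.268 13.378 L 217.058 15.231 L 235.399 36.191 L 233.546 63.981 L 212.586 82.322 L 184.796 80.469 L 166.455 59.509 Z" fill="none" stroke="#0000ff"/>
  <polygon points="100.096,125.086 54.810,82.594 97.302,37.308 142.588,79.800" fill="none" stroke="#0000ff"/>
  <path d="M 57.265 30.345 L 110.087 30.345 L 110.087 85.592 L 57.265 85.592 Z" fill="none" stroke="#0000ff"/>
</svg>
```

viewBox `0 0 290.763 136.353` with mm width/height → 1 unit = 1 mm. Flip: y_m = 136.353 − y_svg.

**Shape 1** — `<path>` open polyline, stroke `#0000ff` → score (S545, F1816). Machine vertices: (106.468,71.467) → (142.046,119.133) → (157.293,97.002). Open path.

**Shape 2** — `<path>` regular polygon, stroke `#0000ff` → score (S545, F1816). Machine vertices: (168.308,104.634) → (189.268,122.975) → (217.058,121.122) → (235.399,100.162) → (233.546,72.372) → (212.586,54.031) → (184.796,55.884) → (166.455,76.844) → (168.308,104.634). Closed: final G1 returns to the first vertex.

**Shape 3** — `<polygon>` regular polygon, stroke `#0000ff` → score (S545, F1816). Machine vertices: (100.096,11.267) → (54.810,53.759) → (97.302,99.045) → (142.588,56.553) → (100.096,11.267). Closed: final G1 returns to the first vertex.

**Shape 4** — `<path>` rectangle, stroke `#0000ff` → score (S545, F1816). Machine vertices: (57.265,106.008) → (110.087,106.008) → (110.087,50.761) → (57.265,50.761) → (57.265,106.008). Closed: final G1 returns to the first vertex.

(Gcodetools for Inkscape — laser output)
G21
G90
G0 X106.468 Y71.467
M4 S545
G1 X142.046 Y119.133 F1816
G1 X157.293 Y97.002 F1816
M5
G0 X168.308 Y104.634
M4 S545
G1 X189.268 Y122.975 F1816
G1 X217.058 Y121.122 F1816
G1 X235.399 Y100.162 F1816
G1 X233.546 Y72.372 F1816
G1 X212.586 Y54.031 F1816
G1 X184.796 Y55.884 F1816
G1 X166.455 Y76.844 F1816
G1 X168.308 Y104.634 F1816
M5
G0 X100.096 Y11.267
M4 S545
G1 X54.810 Y53.759 F1816
G1 X97.302 Y99.045 F1816
G1 X142.588 Y56.553 F1816
G1 X100.096 Y11.267 F1816
M5
G0 X57.265 Y106.008
M4 S545
G1 X110.087 Y106.008 F1816
G1 X110.087 Y50.761 F1816
G1 X57.265 Y50.761 F1816
G1 X57.265 Y106.008 F1816
M5
G0 X0.000 Y0.000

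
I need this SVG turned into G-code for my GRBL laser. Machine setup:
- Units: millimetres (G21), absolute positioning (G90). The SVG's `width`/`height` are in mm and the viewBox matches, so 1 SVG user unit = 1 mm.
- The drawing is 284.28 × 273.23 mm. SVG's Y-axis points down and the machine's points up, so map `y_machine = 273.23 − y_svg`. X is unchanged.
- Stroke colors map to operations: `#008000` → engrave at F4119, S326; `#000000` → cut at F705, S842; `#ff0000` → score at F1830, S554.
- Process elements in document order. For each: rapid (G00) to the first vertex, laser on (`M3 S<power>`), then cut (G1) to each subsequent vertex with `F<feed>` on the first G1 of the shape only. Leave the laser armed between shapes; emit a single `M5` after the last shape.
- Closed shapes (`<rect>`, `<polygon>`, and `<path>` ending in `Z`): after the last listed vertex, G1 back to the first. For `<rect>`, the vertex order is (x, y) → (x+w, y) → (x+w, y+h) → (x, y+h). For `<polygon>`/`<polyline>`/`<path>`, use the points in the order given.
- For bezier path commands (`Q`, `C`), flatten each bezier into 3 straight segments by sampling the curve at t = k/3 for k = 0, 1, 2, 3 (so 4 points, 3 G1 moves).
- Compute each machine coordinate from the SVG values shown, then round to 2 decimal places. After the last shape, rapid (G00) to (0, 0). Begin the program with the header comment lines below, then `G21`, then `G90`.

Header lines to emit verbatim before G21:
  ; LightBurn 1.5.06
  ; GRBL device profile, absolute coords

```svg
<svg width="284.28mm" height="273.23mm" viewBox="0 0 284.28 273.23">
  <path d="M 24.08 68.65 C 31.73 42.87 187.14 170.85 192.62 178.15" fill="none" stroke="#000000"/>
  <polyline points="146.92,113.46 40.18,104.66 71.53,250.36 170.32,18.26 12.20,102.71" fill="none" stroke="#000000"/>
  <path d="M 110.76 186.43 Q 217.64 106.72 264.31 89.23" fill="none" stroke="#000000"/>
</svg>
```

viewBox `0 0 284.28 273.23` with mm width/height → 1 unit = 1 mm. Flip: y_m = 273.23 − y_svg.

**Shape 1** — `<path>` cubic bezier, stroke `#000000` → cut (S842, F705). Control points (SVG): P0=(24.08,68.65), P1=(31.73,42.87), P2=(187.14,170.85), P3=(192.62,178.15); sampled at t=k/3. Machine vertices: (24.08,204.58) → (69.96,189.27) → (148.19,132.44) → (192.62,95.08). Open path.

**Shape 2** — `<polyline>` open polyline, stroke `#000000` → cut (S842, F705). Machine vertices: (146.92,159.77) → (40.18,168.57) → (71.53,22.87) → (170.32,254.97) → (12.20,170.52). Open path.

**Shape 3** — `<path>` quadratic bezier, stroke `#000000` → cut (S842, F705). Control points (SVG): P0=(110.76,186.43), P1=(217.64,106.72), P2=(264.31,89.23); sampled at t=k/3. Machine vertices: (110.76,86.80) → (175.32,133.03) → (226.51,165.43) → (264.31,184.00). Open path.

; LightBurn 1.5.06
; GRBL device profile, absolute coords
G21
G90
G00 X24.08 Y204.58
M3 S842
G1 X69.96 Y189.27 F705
G1 X148.19 Y132.44
G1 X192.62 Y95.08
G00 X146.92 Y159.77
M3 S842
G1 X40.18 Y168.57 F705
G1 X71.53 Y22.87
G1 X170.32 Y254.97
G1 X12.20 Y170.52
G00 X110.76 Y86.80
M3 S842
G1 X175.32 Y133.03 F705
G1 X226.51 Y165.43
G1 X264.31 Y184.00
M5
G00 X0.00 Y0.00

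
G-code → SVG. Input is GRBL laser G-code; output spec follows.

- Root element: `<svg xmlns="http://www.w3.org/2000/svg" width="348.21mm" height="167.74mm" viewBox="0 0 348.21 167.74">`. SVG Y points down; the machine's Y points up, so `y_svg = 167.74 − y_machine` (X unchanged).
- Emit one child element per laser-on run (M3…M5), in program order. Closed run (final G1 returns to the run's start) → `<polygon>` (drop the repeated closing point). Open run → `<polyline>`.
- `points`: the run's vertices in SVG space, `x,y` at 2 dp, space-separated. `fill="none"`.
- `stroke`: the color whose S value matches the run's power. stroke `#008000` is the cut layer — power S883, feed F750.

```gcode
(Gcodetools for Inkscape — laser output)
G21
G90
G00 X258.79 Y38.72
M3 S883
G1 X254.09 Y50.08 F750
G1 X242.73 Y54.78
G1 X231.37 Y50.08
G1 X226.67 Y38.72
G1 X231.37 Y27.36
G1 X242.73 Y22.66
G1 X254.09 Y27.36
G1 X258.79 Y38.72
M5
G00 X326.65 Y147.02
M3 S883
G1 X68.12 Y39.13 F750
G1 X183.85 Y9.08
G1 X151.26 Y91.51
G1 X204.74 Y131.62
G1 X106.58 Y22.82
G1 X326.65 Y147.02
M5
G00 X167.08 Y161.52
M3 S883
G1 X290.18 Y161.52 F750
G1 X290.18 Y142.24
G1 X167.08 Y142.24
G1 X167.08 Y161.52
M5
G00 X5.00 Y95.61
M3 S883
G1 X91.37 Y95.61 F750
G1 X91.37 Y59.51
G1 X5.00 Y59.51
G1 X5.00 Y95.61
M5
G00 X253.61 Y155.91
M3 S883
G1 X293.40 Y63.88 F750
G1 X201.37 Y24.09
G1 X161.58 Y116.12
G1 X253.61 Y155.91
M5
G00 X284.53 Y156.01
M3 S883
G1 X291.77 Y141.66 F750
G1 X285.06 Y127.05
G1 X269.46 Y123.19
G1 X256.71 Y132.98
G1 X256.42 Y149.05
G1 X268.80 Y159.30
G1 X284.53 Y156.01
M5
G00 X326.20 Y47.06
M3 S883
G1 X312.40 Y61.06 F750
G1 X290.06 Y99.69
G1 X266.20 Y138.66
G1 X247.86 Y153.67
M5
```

<svg xmlns="http://www.w3.org/2000/svg" width="348.21mm" height="167.74mm" viewBox="0 0 348.21 167.74">
  <polygon points="258.79,129.02 254.09,117.66 242.73,112.96 231.37,117.66 226.67,129.02 231.37,140.38 242.73,145.08 254.09,140.38" fill="none" stroke="#008000"/>
  <polygon points="326.65,20.72 68.12,128.61 183.85,158.66 151.26,76.23 204.74,36.12 106.58,144.92" fill="none" stroke="#008000"/>
  <polygon points="167.08,6.22 290.18,6.22 290.18,25.50 167.08,25.50" fill="none" stroke="#008000"/>
  <polygon points="5.00,72.13 91.37,72.13 91.37,108.23 5.00,108.23" fill="none" stroke="#008000"/>
  <polygon points="253.61,11.83 293.40,103.86 201.37,143.65 161.58,51.62" fill="none" stroke="#008000"/>
  <polygon points="284.53,11.73 291.77,26.08 285.06,40.69 269.46,44.55 256.71,34.76 256.42,18.69 268.80,8.44" fill="none" stroke="#008000"/>
  <polyline points="326.20,120.68 312.40,106.68 290.06,68.05 266.20,29.08 247.86,14.07" fill="none" stroke="#008000"/>
</svg>

Machine Y-up, SVG Y-down with viewBox height 167.74, so y_svg = 167.74 − y_machine; X carries over. Every run uses S883, so all elements get stroke `#008000` (cut).

Run 1: The run returns to its start, so emit a `<polygon>` with points (Y-flipped): 258.79,129.02 254.09,117.66 242.73,112.96 231.37,117.66 226.67,129.02 231.37,140.38 242.73,145.08 254.09,140.38.

Run 2: The run returns to its start, so emit a `<polygon>` with points (Y-flipped): 326.65,20.72 68.12,128.61 183.85,158.66 151.26,76.23 204.74,36.12 106.58,144.92.

Run 3: The run returns to its start, so emit a `<polygon>` with points (Y-flipped): 167.08,6.22 290.18,6.22 290.18,25.50 167.08,25.50.

Run 4: The run returns to its start, so emit a `<polygon>` with points (Y-flipped): 5.00,72.13 91.37,72.13 91.37,108.23 5.00,108.23.

Run 5: The run returns to its start, so emit a `<polygon>` with points (Y-flipped): 253.61,11.83 293.40,103.86 201.37,143.65 161.58,51.62.

Run 6: The run returns to its start, so emit a `<polygon>` with points (Y-flipped): 284.53,11.73 291.77,26.08 285.06,40.69 269.46,44.55 256.71,34.76 256.42,18.69 268.80,8.44.

Run 7: The run is open, so emit a `<polyline>` with points (Y-flipped): 326.20,120.68 312.40,106.68 290.06,68.05 266.20,29.08 247.86,14.07.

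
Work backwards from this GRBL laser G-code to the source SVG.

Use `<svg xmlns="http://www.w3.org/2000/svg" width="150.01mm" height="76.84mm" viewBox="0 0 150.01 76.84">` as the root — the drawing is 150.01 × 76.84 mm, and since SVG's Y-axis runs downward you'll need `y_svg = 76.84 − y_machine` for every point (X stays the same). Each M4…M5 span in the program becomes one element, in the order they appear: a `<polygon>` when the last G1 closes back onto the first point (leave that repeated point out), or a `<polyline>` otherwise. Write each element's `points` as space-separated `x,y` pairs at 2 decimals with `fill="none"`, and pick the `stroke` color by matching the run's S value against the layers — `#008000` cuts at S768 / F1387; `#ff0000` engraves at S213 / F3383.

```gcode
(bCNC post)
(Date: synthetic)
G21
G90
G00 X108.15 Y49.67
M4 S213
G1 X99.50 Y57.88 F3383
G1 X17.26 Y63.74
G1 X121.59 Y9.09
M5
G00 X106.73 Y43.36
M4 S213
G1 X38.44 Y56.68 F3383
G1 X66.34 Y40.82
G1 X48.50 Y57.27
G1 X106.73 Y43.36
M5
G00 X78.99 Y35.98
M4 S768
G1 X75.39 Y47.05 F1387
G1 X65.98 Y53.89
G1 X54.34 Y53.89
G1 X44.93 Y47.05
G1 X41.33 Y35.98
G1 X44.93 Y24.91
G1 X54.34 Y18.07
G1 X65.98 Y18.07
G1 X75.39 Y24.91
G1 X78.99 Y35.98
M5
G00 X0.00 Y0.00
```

y_svg = 76.84 − y_m.

[1] S213→`#ff0000` (engrave); open run; points: 108.15,27.17 99.50,18.96 17.26,13.10 121.59,67.75

[2] S213→`#ff0000` (engrave); closed run; points: 106.73,33.48 38.44,20.16 66.34,36.02 48.50,19.57

[3] S768→`#008000` (cut); closed run; points: 78.99,40.86 75.39,29.79 65.98,22.95 54.34,22.95 44.93,29.79 41.33,40.86 44.93,51.93 54.34,58.77 65.98,58.77 75.39,51.93

<svg xmlns="http://www.w3.org/2000/svg" width="150.01mm" height="76.84mm" viewBox="0 0 150.01 76.84">
  <polyline points="108.15,27.17 99.50,18.96 17.26,13.10 121.59,67.75" fill="none" stroke="#ff0000"/>
  <polygon points="106.73,33.48 38.44,20.16 66.34,36.02 48.50,19.57" fill="none" stroke="#ff0000"/>
  <polygon points="78.99,40.86 75.39,29.79 65.98,22.95 54.34,22.95 44.93,29.79 41.33,40.86 44.93,51.93 54.34,58.77 65.98,58.77 75.39,51.93" fill="none" stroke="#008000"/>
</svg>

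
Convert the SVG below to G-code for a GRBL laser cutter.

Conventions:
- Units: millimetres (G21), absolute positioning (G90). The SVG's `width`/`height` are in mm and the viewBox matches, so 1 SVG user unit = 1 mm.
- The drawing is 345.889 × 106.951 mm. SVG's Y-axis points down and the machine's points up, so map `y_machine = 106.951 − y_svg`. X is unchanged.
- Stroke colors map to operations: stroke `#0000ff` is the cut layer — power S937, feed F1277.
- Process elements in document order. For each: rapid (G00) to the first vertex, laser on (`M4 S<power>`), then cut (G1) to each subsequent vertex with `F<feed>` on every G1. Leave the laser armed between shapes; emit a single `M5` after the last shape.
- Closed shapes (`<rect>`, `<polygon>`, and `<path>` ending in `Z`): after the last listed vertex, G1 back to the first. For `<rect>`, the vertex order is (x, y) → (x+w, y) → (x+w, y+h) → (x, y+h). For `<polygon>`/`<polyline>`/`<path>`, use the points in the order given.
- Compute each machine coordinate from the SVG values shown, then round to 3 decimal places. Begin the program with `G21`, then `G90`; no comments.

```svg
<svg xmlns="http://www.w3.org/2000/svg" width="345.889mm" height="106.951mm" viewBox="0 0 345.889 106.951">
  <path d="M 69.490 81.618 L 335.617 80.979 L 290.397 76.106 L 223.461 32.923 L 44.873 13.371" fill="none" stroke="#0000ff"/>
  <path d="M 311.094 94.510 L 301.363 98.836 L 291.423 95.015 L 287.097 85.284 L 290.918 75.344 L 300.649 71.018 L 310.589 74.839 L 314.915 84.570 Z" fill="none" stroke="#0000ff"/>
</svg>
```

G21
G90
G00 X69.490 Y25.333
M4 S937
G1 X335.617 Y25.972 F1277
G1 X290.397 Y30.845 F1277
G1 X223.461 Y74.028 F1277
G1 X44.873 Y93.580 F1277
G00 X311.094 Y12.441
M4 S937
G1 X301.363 Y8.115 F1277
G1 X291.423 Y11.936 F1277
G1 X287.097 Y21.667 F1277
G1 X290.918 Y31.607 F1277
G1 X300.649 Y35.933 F1277
G1 X310.589 Y32.112 F1277
G1 X314.915 Y22.381 F1277
G1 X311.094 Y12.441 F1277
M5

1 u = 1 mm; y_m = 106.951 − y.

[1] `<path>` open polyline, #0000ff→cut S937 F1277: (69.490,25.333) → (335.617,25.972) → (290.397,30.845) → (223.461,74.028) → (44.873,93.580)

[2] `<path>` regular polygon, #0000ff→cut S937 F1277: (311.094,12.441) → (301.363,8.115) → (291.423,11.936) → (287.097,21.667) → (290.918,31.607) → (300.649,35.933) → (310.589,32.112) → (314.915,22.381) → (311.094,12.441) (closed)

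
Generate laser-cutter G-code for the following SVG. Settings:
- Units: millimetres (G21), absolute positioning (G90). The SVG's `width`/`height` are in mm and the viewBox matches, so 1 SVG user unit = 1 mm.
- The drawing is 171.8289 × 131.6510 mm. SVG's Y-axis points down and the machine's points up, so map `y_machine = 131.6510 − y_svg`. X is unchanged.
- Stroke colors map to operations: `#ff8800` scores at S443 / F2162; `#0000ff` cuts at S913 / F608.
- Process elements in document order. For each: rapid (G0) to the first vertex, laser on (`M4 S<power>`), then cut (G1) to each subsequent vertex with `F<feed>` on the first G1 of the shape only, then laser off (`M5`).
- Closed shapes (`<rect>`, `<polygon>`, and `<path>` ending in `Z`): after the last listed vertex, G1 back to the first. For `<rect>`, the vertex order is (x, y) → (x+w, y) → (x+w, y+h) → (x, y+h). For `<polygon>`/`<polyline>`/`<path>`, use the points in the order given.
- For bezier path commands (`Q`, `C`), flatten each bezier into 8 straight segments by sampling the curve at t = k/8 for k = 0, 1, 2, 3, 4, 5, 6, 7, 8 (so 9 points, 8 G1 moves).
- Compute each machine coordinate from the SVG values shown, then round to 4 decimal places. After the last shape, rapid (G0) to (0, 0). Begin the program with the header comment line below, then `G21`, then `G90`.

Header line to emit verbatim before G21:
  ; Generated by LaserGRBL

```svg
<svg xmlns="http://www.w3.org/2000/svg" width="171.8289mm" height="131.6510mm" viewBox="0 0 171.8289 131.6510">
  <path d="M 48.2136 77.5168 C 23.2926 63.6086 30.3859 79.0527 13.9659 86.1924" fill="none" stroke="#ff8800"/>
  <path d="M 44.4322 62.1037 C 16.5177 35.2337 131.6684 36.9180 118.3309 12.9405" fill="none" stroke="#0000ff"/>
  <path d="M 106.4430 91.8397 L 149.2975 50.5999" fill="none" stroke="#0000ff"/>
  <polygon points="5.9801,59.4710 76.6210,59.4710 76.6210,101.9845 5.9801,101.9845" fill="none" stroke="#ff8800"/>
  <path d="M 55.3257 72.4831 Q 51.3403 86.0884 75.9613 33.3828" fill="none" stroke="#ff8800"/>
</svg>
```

viewBox `0 0 171.8289 131.6510` with mm width/height → 1 unit = 1 mm. Flip: y_m = 131.6510 − y_svg.

**Shape 1** — `<path>` cubic bezier, stroke `#ff8800` → score (S443, F2162). Control points (SVG): P0=(48.2136,77.5168), P1=(23.2926,63.6086), P2=(30.3859,79.0527), P3=(13.9659,86.1924); sampled at t=k/8. Machine vertices: (48.2136,54.1342) → (40.2604,58.0474) → (34.6579,59.6502) → (30.7553,59.3837) → (27.9019,57.6894) → (25.4469,55.0084) → (22.7398,51.7821) → (19.1297,48.4517) → (13.9659,45.4586). Open path.

**Shape 2** — `<path>` cubic bezier, stroke `#0000ff` → cut (S913, F608). Control points (SVG): P0=(44.4322,62.1037), P1=(16.5177,35.2337), P2=(131.6684,36.9180), P3=(118.3309,12.9405); sampled at t=k/8. Machine vertices: (44.4322,69.5473) → (40.1401,78.3910) → (46.0780,85.1930) → (59.0638,90.5888) → (75.9152,95.2136) → (93.4498,99.7028) → (108.4855,104.6918) → (117.8400,110.8159) → (118.3309,118.7105). Open path.

**Shape 3** — `<path>` line segment, stroke `#0000ff` → cut (S913, F608). Machine vertices: (106.4430,39.8113) → (149.2975,81.0511). Open path.

**Shape 4** — `<polygon>` rectangle, stroke `#ff8800` → score (S443, F2162). Machine vertices: (5.9801,72.1800) → (76.6210,72.1800) → (76.6210,29.6665) → (5.9801,29.6665) → (5.9801,72.1800). Closed: final G1 returns to the first vertex.

**Shape 5** — `<path>` quadratic bezier, stroke `#ff8800` → score (S443, F2162). Control points (SVG): P0=(55.3257,72.4831), P1=(51.3403,86.0884), P2=(75.9613,33.3828); sampled at t=k/8. Machine vertices: (55.3257,59.1679) → (54.7763,56.8027) → (55.1209,56.5097) → (56.3594,58.2889) → (58.4919,62.1403) → (61.5183,68.0640) → (65.4387,76.0598) → (70.2530,86.1279) → (75.9613,98.2682). Open path.

; Generated by LaserGRBL
G21
G90
G0 X48.2136 Y54.1342
M4 S443
G1 X40.2604 Y58.0474 F2162
G1 X34.6579 Y59.6502
G1 X30.7553 Y59.3837
G1 X27.9019 Y57.6894
G1 X25.4469 Y55.0084
G1 X22.7398 Y51.7821
G1 X19.1297 Y48.4517
G1 X13.9659 Y45.4586
M5
G0 X44.4322 Y69.5473
M4 S913
G1 X40.1401 Y78.3910 F608
G1 X46.0780 Y85.1930
G1 X59.0638 Y90.5888
G1 X75.9152 Y95.2136
G1 X93.4498 Y99.7028
G1 X108.4855 Y104.6918
G1 X117.8400 Y110.8159
G1 X118.3309 Y118.7105
M5
G0 X106.4430 Y39.8113
M4 S913
G1 X149.2975 Y81.0511 F608
M5
G0 X5.9801 Y72.1800
M4 S443
G1 X76.6210 Y72.1800 F2162
G1 X76.6210 Y29.6665
G1 X5.9801 Y29.6665
G1 X5.9801 Y72.1800
M5
G0 X55.3257 Y59.1679
M4 S443
G1 X54.7763 Y56.8027 F2162
G1 X55.1209 Y56.5097
G1 X56.3594 Y58.2889
G1 X58.4919 Y62.1403
G1 X61.5183 Y68.0640
G1 X65.4387 Y76.0598
G1 X70.2530 Y86.1279
G1 X75.9613 Y98.2682
M5
G0 X0.0000 Y0.0000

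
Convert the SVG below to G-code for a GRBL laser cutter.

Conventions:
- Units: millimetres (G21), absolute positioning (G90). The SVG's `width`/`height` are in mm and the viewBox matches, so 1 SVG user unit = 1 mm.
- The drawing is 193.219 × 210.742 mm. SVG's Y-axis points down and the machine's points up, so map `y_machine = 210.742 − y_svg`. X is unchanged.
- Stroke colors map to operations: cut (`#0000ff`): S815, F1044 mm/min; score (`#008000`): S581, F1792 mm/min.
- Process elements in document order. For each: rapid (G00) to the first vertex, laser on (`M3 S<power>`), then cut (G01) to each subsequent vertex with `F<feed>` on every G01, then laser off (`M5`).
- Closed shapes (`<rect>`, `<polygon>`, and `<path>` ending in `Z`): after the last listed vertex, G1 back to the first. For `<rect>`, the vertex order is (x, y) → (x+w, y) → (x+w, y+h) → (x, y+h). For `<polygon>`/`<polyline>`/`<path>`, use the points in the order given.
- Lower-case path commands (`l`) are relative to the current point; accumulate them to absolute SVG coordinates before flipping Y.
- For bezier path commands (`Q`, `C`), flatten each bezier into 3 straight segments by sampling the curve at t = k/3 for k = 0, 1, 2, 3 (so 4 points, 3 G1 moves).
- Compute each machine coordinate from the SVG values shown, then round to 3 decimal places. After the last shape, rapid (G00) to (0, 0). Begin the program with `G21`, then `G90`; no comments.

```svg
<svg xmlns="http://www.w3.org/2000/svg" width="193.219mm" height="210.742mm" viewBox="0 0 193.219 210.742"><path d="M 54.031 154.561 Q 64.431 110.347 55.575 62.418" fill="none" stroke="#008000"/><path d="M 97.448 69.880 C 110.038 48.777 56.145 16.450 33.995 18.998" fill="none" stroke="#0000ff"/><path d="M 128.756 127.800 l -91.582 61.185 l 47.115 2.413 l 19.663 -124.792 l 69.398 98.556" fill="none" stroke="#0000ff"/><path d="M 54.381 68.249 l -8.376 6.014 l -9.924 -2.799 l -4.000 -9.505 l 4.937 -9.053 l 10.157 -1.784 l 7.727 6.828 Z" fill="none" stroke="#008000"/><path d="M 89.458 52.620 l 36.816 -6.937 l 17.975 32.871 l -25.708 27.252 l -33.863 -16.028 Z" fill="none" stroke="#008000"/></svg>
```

1 u = 1 mm; y_m = 210.742 − y.

[1] `<path>` quadratic bezier, #008000→score S581 F1792: (54.031,56.181) → (58.825,86.070) → (59.339,116.784) → (55.575,148.324)

[2] `<path>` cubic bezier, #0000ff→cut S815 F1044: (97.448,140.862) → (91.515,163.999) → (63.088,184.374) → (33.995,191.744)

[3] `<path>` open polyline, #0000ff→cut S815 F1044: (128.756,82.942) → (37.174,21.757) → (84.289,19.344) → (103.952,144.136) → (173.350,45.580)

[4] `<path>` regular polygon, #008000→score S581 F1792: (54.381,142.493) → (46.005,136.479) → (36.081,139.278) → (32.081,148.783) → (37.018,157.836) → (47.175,159.620) → (54.902,152.792) → (54.381,142.493) (closed)

[5] `<path>` regular polygon, #008000→score S581 F1792: (89.458,158.122) → (126.274,165.059) → (144.249,132.188) → (118.541,104.936) → (84.678,120.964) → (89.458,158.122) (closed)

G21
G90
G00 X54.031 Y56.181
M3 S581
G01 X58.825 Y86.070 F1792
G01 X59.339 Y116.784 F1792
G01 X55.575 Y148.324 F1792
M5
G00 X97.448 Y140.862
M3 S815
G01 X91.515 Y163.999 F1044
G01 X63.088 Y184.374 F1044
G01 X33.995 Y191.744 F1044
M5
G00 X128.756 Y82.942
M3 S815
G01 X37.174 Y21.757 F1044
G01 X84.289 Y19.344 F1044
G01 X103.952 Y144.136 F1044
G01 X173.350 Y45.580 F1044
M5
G00 X54.381 Y142.493
M3 S581
G01 X46.005 Y136.479 F1792
G01 X36.081 Y139.278 F1792
G01 X32.081 Y148.783 F1792
G01 X37.018 Y157.836 F1792
G01 X47.175 Y159.620 F1792
G01 X54.902 Y152.792 F1792
G01 X54.381 Y142.493 F1792
M5
G00 X89.458 Y158.122
M3 S581
G01 X126.274 Y165.059 F1792
G01 X144.249 Y132.188 F1792
G01 X118.541 Y104.936 F1792
G01 X84.678 Y120.964 F1792
G01 X89.458 Y158.122 F1792
M5
G00 X0.000 Y0.000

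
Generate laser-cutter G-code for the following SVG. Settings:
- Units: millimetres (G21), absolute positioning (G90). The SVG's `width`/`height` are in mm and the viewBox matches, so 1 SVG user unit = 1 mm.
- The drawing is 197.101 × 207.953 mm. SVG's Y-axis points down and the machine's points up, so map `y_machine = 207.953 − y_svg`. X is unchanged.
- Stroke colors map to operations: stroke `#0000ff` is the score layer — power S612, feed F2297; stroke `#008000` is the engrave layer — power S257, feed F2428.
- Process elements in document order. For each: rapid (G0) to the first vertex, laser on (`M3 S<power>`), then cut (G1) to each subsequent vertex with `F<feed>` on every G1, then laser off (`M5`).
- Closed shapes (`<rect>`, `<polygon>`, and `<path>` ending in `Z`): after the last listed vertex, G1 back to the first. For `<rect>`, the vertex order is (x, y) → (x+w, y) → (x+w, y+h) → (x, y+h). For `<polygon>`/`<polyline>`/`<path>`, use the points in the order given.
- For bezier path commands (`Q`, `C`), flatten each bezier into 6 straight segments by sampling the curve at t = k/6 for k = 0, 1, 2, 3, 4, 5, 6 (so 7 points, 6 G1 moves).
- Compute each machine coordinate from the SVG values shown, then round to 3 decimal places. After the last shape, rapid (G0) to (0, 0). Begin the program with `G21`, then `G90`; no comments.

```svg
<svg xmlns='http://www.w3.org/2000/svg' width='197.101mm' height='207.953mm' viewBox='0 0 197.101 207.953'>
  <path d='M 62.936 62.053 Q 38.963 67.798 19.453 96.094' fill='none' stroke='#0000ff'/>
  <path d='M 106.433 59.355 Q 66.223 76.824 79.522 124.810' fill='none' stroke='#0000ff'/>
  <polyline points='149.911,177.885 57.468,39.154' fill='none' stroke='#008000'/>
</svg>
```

G21
G90
G0 X62.936 Y145.900
M3 S612
G1 X55.069 Y143.359 F2297
G1 X47.450 Y139.564 F2297
G1 X40.079 Y134.517 F2297
G1 X32.956 Y128.217 F2297
G1 X26.080 Y120.665 F2297
G1 X19.453 Y111.859 F2297
M5
G0 X106.433 Y148.598
M3 S612
G1 X94.516 Y141.927 F2297
G1 X85.572 Y133.561 F2297
G1 X79.600 Y123.500 F2297
G1 X76.601 Y111.743 F2297
G1 X76.575 Y98.291 F2297
G1 X79.522 Y83.143 F2297
M5
G0 X149.911 Y30.068
M3 S257
G1 X57.468 Y168.799 F2428
M5
G0 X0.000 Y0.000

viewBox `0 0 197.101 207.953` with mm width/height → 1 unit = 1 mm. Flip: y_m = 207.953 − y_svg.

**Shape 1** — `<path>` quadratic bezier, stroke `#0000ff` → score (S612, F2297). Control points (SVG): P0=(62.936,62.053), P1=(38.963,67.798), P2=(19.453,96.094); sampled at t=k/6. Machine vertices: (62.936,145.900) → (55.069,143.359) → (47.450,139.564) → (40.079,134.517) → (32.956,128.217) → (26.080,120.665) → (19.453,111.859). Open path.

**Shape 2** — `<path>` quadratic bezier, stroke `#0000ff` → score (S612, F2297). Control points (SVG): P0=(106.433,59.355), P1=(66.223,76.824), P2=(79.522,124.810); sampled at t=k/6. Machine vertices: (106.433,148.598) → (94.516,141.927) → (85.572,133.561) → (79.600,123.500) → (76.601,111.743) → (76.575,98.291) → (79.522,83.143). Open path.

**Shape 3** — `<polyline>` line segment, stroke `#008000` → engrave (S257, F2428). Machine vertices: (149.911,30.068) → (57.468,168.799). Open path.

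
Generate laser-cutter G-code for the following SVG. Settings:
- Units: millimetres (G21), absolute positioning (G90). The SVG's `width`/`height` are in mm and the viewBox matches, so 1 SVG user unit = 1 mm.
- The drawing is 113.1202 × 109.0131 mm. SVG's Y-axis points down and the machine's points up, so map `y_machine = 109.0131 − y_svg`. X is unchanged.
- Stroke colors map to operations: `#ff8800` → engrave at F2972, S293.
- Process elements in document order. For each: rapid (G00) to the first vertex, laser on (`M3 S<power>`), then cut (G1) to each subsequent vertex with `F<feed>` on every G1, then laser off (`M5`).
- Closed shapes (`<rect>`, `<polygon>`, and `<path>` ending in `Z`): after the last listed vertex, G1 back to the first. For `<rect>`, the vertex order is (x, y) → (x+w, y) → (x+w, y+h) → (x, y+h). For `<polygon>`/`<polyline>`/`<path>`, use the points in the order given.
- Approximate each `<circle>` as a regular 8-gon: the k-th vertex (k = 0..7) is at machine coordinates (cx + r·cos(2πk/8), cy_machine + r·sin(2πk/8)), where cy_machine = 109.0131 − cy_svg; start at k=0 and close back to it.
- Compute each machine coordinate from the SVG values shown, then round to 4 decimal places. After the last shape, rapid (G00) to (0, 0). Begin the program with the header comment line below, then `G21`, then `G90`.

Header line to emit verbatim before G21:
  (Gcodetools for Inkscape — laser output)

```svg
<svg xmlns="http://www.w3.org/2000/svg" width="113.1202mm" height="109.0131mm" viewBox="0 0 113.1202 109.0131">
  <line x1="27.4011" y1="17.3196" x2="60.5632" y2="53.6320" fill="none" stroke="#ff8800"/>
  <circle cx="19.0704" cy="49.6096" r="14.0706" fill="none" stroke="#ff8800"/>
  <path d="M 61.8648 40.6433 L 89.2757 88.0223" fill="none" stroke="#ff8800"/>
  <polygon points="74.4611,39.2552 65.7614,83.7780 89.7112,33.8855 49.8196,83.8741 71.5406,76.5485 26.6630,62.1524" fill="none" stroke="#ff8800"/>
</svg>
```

(Gcodetools for Inkscape — laser output)
G21
G90
G00 X27.4011 Y91.6935
M3 S293
G1 X60.5632 Y55.3811 F2972
M5
G00 X33.1410 Y59.4035
M3 S293
G1 X29.0198 Y69.3529 F2972
G1 X19.0704 Y73.4741 F2972
G1 X9.1210 Y69.3529 F2972
G1 X4.9998 Y59.4035 F2972
G1 X9.1210 Y49.4541 F2972
G1 X19.0704 Y45.3329 F2972
G1 X29.0198 Y49.4541 F2972
G1 X33.1410 Y59.4035 F2972
M5
G00 X61.8648 Y68.3698
M3 S293
G1 X89.2757 Y20.9908 F2972
M5
G00 X74.4611 Y69.7579
M3 S293
G1 X65.7614 Y25.2351 F2972
G1 X89.7112 Y75.1276 F2972
G1 X49.8196 Y25.1390 F2972
G1 X71.5406 Y32.4646 F2972
G1 X26.6630 Y46.8607 F2972
G1 X74.4611 Y69.7579 F2972
M5
G00 X0.0000 Y0.0000

Since the viewBox matches the mm dimensions, user units are millimetres directly. The only transform is the Y-flip y_m = 109.0131 − y_svg.

Shape 1 is a line segment drawn with `<line>`. Its stroke #ff8800 means engrave at S293, F2972. After flipping Y the toolpath is (27.4011,91.6935) → (60.5632,55.3811).

Shape 2 is a circle drawn with `<circle>`. Its stroke #ff8800 means engrave at S293, F2972. After flipping Y the toolpath is (33.1410,59.4035) → (29.0198,69.3529) → (19.0704,73.4741) → (9.1210,69.3529) → (4.9998,59.4035) → (9.1210,49.4541) → (19.0704,45.3329) → (29.0198,49.4541) → (33.1410,59.4035), returning to the start.

Shape 3 is a line segment drawn with `<path>`. Its stroke #ff8800 means engrave at S293, F2972. After flipping Y the toolpath is (61.8648,68.3698) → (89.2757,20.9908).

Shape 4 is a closed polygon drawn with `<polygon>`. Its stroke #ff8800 means engrave at S293, F2972. After flipping Y the toolpath is (74.4611,69.7579) → (65.7614,25.2351) → (89.7112,75.1276) → (49.8196,25.1390) → (71.5406,32.4646) → (26.6630,46.8607) → (74.4611,69.7579), returning to the start.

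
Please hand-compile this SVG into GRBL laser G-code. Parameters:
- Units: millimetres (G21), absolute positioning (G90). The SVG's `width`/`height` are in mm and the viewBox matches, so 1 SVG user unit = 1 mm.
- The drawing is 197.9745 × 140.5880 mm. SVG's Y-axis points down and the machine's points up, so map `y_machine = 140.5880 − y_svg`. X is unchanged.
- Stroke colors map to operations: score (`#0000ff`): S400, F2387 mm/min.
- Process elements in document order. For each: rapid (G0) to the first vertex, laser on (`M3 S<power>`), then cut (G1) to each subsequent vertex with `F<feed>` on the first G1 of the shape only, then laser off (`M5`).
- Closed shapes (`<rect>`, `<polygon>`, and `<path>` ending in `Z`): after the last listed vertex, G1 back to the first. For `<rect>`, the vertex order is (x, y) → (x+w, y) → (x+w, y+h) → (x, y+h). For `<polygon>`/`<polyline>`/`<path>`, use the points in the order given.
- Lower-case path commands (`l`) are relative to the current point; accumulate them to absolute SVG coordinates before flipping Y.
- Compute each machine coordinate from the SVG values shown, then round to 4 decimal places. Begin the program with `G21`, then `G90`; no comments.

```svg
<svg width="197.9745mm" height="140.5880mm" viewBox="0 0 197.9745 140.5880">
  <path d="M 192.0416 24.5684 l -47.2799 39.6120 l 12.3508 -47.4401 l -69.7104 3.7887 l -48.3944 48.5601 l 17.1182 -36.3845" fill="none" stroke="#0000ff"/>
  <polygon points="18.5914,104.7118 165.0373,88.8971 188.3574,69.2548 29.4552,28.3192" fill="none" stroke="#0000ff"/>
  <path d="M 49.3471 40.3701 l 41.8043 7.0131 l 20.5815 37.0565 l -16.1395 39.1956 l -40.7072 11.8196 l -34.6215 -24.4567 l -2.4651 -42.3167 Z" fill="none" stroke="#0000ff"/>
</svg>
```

G21
G90
G0 X192.0416 Y116.0196
M3 S400
G1 X144.7617 Y76.4076 F2387
G1 X157.1125 Y123.8477
G1 X87.4021 Y120.0590
G1 X39.0077 Y71.4989
G1 X56.1259 Y107.8834
M5
G0 X18.5914 Y35.8762
M3 S400
G1 X165.0373 Y51.6909 F2387
G1 X188.3574 Y71.3332
G1 X29.4552 Y112.2688
G1 X18.5914 Y35.8762
M5
G0 X49.3471 Y100.2179
M3 S400
G1 X91.1514 Y93.2048 F2387
G1 X111.7329 Y56.1483
G1 X95.5934 Y16.9527
G1 X54.8862 Y5.1331
G1 X20.2647 Y29.5898
G1 X17.7996 Y71.9065
G1 X49.3471 Y100.2179
M5

Since the viewBox matches the mm dimensions, user units are millimetres directly. The only transform is the Y-flip y_m = 140.5880 − y_svg.

Shape 1 is a open polyline drawn with `<path>`. Its stroke #0000ff means score at S400, F2387. After flipping Y the toolpath is (192.0416,116.0196) → (144.7617,76.4076) → (157.1125,123.8477) → (87.4021,120.0590) → (39.0077,71.4989) → (56.1259,107.8834).

Shape 2 is a closed polygon drawn with `<polygon>`. Its stroke #0000ff means score at S400, F2387. After flipping Y the toolpath is (18.5914,35.8762) → (165.0373,51.6909) → (188.3574,71.3332) → (29.4552,112.2688) → (18.5914,35.8762), returning to the start.

Shape 3 is a regular polygon drawn with `<path>`. Its stroke #0000ff means score at S400, F2387. After flipping Y the toolpath is (49.3471,100.2179) → (91.1514,93.2048) → (111.7329,56.1483) → (95.5934,16.9527) → (54.8862,5.1331) → (20.2647,29.5898) → (17.7996,71.9065) → (49.3471,100.2179), returning to the start.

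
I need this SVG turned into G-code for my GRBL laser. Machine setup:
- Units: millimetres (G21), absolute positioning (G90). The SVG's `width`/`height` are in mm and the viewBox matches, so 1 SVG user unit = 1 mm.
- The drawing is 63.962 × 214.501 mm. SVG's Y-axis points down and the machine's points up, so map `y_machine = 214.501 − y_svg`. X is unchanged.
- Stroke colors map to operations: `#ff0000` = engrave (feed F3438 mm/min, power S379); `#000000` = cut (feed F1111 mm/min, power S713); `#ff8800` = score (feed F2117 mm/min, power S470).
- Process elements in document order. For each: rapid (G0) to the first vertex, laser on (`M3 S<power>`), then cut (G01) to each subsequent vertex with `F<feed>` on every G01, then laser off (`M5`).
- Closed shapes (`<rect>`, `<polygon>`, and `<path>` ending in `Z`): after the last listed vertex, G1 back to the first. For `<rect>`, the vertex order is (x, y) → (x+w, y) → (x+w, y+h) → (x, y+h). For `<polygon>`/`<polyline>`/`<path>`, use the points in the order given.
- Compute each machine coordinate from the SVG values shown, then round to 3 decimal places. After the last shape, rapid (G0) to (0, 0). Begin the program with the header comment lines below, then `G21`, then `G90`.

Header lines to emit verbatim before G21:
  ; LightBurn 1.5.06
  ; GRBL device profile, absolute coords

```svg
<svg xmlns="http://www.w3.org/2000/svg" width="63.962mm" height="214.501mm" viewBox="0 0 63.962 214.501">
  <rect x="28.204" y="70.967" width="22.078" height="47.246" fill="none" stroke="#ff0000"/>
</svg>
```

; LightBurn 1.5.06
; GRBL device profile, absolute coords
G21
G90
G0 X28.204 Y143.534
M3 S379
G01 X50.282 Y143.534 F3438
G01 X50.282 Y96.288 F3438
G01 X28.204 Y96.288 F3438
G01 X28.204 Y143.534 F3438
M5
G0 X0.000 Y0.000

1 u = 1 mm; y_m = 214.501 − y.

[1] `<rect>` rectangle, #ff0000→engrave S379 F3438: (28.204,143.534) → (50.282,143.534) → (50.282,96.288) → (28.204,96.288) → (28.204,143.534) (closed)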